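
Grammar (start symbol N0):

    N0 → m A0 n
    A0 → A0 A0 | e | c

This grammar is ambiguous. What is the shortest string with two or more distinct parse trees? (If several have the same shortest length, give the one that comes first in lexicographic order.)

length 3: no string has ≥2 trees
length 4: no string has ≥2 trees
length 5: m c c c n has 2 parse trees

Two derivations of m c c c n:
  N0 ⇒ m A0 n ⇒ m A0 A0 n ⇒ m A0 A0 A0 n ⇒ m c A0 A0 n ⇒ m c c A0 n ⇒ m c c c n
  N0 ⇒ m A0 n ⇒ m A0 A0 n ⇒ m c A0 n ⇒ m c A0 A0 n ⇒ m c c A0 n ⇒ m c c c n

m c c c n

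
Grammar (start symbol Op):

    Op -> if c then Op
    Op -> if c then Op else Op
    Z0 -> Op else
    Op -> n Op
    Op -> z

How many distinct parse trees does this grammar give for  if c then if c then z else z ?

2

Parse trees for if c then if c then z else z:
  [Op if c then [Op if c then [Op z] else [Op z]]]
  [Op if c then [Op if c then [Op z]] else [Op z]]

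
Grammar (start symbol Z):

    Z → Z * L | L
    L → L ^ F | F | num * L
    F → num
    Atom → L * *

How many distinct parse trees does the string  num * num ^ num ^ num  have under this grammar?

4

Parse trees for num * num ^ num ^ num:
  [Z [Z [L [F num]]] * [L [L [L [F num]] ^ [F num]] ^ [F num]]]
  [Z [L [L [L num * [L [F num]]] ^ [F num]] ^ [F num]]]
  [Z [L [L num * [L [L [F num]] ^ [F num]]] ^ [F num]]]
  [Z [L num * [L [L [L [F num]] ^ [F num]] ^ [F num]]]]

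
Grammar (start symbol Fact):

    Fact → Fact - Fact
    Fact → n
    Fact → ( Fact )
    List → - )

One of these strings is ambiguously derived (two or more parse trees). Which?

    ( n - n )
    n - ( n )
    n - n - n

( n - n ): 1 tree
n - ( n ): 1 tree
n - n - n: 2 trees

n - n - n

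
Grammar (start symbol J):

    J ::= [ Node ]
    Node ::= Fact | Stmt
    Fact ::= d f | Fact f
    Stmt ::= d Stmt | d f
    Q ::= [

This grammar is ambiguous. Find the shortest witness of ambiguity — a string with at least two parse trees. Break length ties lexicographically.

[ d f ]

length 4: [ d f ] has 2 parse trees

Two derivations of [ d f ]:
  J ⇒ [ Node ] ⇒ [ Fact ] ⇒ [ d f ]
  J ⇒ [ Node ] ⇒ [ Stmt ] ⇒ [ d f ]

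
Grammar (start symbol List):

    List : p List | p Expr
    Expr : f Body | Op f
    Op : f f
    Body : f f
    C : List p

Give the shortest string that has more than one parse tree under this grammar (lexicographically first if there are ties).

p f f f

length 4: p f f f has 2 parse trees

Two derivations of p f f f:
  List ⇒ p Expr ⇒ p f Body ⇒ p f f f
  List ⇒ p Expr ⇒ p Op f ⇒ p f f f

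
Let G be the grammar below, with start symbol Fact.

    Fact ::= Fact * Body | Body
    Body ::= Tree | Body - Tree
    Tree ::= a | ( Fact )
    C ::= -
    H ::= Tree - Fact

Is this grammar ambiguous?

Unambiguous

(C, H are unreachable from Fact, so their rules don't affect L(Fact).) Fact → Fact * Body | Body  ;  Body → Body - Tree | Tree  — a left-associative chain with Tree at the bottom. Each string factors uniquely by precedence.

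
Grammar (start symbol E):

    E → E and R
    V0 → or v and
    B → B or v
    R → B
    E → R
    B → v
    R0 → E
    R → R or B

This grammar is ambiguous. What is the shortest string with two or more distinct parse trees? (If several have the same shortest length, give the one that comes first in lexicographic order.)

v or v

length 1: no string has ≥2 trees
length 3: v or v has 2 parse trees

Two derivations of v or v:
  E ⇒ R ⇒ B ⇒ B or v ⇒ v or v
  E ⇒ R ⇒ R or B ⇒ B or B ⇒ v or B ⇒ v or v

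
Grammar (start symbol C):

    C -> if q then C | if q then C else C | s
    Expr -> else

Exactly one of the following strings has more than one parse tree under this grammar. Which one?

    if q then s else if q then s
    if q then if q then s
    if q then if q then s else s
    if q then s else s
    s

if q then s else if q then s: 1 tree
if q then if q then s: 1 tree
if q then if q then s else s: 2 trees
if q then s else s: 1 tree
s: 1 tree

if q then if q then s else s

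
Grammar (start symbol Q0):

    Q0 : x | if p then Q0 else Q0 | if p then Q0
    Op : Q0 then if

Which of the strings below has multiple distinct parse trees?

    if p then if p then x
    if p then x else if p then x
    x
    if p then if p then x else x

if p then if p then x else x

if p then if p then x: 1 tree
if p then x else if p then x: 1 tree
x: 1 tree
if p then if p then x else x: 2 trees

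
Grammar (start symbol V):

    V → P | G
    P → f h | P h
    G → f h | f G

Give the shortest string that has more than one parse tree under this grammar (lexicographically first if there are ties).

length 2: f h has 2 parse trees

Two derivations of f h:
  V ⇒ P ⇒ f h
  V ⇒ G ⇒ f h

f h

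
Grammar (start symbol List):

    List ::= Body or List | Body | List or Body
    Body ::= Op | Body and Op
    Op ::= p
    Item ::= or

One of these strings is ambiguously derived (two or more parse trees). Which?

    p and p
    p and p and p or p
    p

p and p: 1 tree
p and p and p or p: 2 trees
p: 1 tree

p and p and p or p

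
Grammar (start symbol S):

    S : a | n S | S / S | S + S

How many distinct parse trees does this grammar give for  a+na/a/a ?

9

Parse trees for a+na/a/a (showing first 6 of 9):
  [S [S [S a] + [S n [S a]]] / [S [S a] / [S a]]]
  [S [S [S [S a] + [S n [S a]]] / [S a]] / [S a]]
  [S [S [S a] + [S n [S [S a] / [S a]]]] / [S a]]
  [S [S [S a] + [S [S n [S a]] / [S a]]] / [S a]]
  [S [S a] + [S n [S [S a] / [S [S a] / [S a]]]]]
  [S [S a] + [S n [S [S [S a] / [S a]] / [S a]]]]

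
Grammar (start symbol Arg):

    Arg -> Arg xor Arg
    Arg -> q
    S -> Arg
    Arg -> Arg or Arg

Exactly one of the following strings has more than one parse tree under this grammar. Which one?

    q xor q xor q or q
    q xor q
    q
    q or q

q xor q xor q or q

q xor q xor q or q: 5 trees
q xor q: 1 tree
q: 1 tree
q or q: 1 tree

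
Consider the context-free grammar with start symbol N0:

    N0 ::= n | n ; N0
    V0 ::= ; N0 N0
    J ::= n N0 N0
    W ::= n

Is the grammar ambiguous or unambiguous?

(V0, J, W are unreachable from N0, so their rules don't affect L(N0).) Right-recursive list with a separator: after each atom, whether the separator follows determines the rule. One parse per string.

Unambiguous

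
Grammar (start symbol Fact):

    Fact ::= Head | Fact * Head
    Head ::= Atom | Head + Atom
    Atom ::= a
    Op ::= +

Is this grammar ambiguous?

Only Fact, Head, Atom are reachable from Fact; ignoring the rest: Fact → Fact * Head | Head  ;  Head → Head + Atom | Atom  — a left-associative chain with Atom at the bottom. Each string factors uniquely by precedence.

Unambiguous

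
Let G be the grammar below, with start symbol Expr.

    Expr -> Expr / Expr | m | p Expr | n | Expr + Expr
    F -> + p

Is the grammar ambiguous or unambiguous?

Witness: p m + m

Derivation 1: Expr ⇒ p Expr ⇒ p Expr + Expr ⇒ p m + Expr ⇒ p m + m
Derivation 2: Expr ⇒ Expr + Expr ⇒ p Expr + Expr ⇒ p m + Expr ⇒ p m + m

Two distinct leftmost derivations for the same string.

Ambiguous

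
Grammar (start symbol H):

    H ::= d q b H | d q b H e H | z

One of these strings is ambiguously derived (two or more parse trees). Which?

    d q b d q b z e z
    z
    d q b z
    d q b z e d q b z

d q b d q b z e z: 2 trees
z: 1 tree
d q b z: 1 tree
d q b z e d q b z: 1 tree

d q b d q b z e z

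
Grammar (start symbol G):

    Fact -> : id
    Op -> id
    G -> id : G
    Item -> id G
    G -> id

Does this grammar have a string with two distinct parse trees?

Unambiguous

(Fact, Item, Op are unreachable from G, so their rules don't affect L(G).) The reachable grammar is A → atom sep A | atom. Each atom is followed by either the separator (recurse) or end-of-string (stop) — no choice point.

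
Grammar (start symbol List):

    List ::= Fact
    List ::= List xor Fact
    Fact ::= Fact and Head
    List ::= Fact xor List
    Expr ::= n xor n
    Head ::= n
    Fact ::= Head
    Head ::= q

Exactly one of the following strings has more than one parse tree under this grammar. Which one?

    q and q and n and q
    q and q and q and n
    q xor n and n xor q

q xor n and n xor q

q and q and n and q: 1 tree
q and q and q and n: 1 tree
q xor n and n xor q: 4 trees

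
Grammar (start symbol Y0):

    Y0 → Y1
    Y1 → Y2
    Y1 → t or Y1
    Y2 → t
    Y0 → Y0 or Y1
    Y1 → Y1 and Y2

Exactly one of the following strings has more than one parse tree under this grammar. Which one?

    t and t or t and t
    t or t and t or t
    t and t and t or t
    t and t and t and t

t or t and t or t

t and t or t and t: 1 tree
t or t and t or t: 3 trees
t and t and t or t: 1 tree
t and t and t and t: 1 tree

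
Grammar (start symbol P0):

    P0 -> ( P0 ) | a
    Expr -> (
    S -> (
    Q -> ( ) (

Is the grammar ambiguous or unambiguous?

Unambiguous

(Expr, S, Q are unreachable from P0, so their rules don't affect L(P0).) Each string is a nest of matched brackets around a single atom. An opening bracket forces the recursive rule; an atom forces the base rule.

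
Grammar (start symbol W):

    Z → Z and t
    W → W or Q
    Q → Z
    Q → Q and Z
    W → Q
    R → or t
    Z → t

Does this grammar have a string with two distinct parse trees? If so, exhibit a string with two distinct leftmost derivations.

Witness: t and t

Derivation 1: W ⇒ Q ⇒ Z ⇒ Z and t ⇒ t and t
Derivation 2: W ⇒ Q ⇒ Q and Z ⇒ Z and Z ⇒ t and Z ⇒ t and t

Two distinct leftmost derivations for the same string.

Ambiguous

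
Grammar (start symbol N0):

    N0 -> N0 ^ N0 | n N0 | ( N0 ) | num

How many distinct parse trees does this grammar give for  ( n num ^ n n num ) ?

2

Parse trees for ( n num ^ n n num ):
  [N0 ( [N0 [N0 n [N0 num]] ^ [N0 n [N0 n [N0 num]]]] )]
  [N0 ( [N0 n [N0 [N0 num] ^ [N0 n [N0 n [N0 num]]]]] )]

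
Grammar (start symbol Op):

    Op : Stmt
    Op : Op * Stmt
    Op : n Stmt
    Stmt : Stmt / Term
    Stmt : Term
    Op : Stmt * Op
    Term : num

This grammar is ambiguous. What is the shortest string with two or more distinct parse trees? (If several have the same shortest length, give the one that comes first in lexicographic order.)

length 1: no string has ≥2 trees
length 2: no string has ≥2 trees
length 3: num * num has 2 parse trees

Two derivations of num * num:
  Op ⇒ Op * Stmt ⇒ Stmt * Stmt ⇒ Term * Stmt ⇒ num * Stmt ⇒ num * Term ⇒ num * num
  Op ⇒ Stmt * Op ⇒ Term * Op ⇒ num * Op ⇒ num * Stmt ⇒ num * Term ⇒ num * num

num * num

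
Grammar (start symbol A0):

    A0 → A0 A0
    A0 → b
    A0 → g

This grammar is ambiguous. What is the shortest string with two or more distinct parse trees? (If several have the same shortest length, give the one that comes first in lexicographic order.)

length 1: no string has ≥2 trees
length 2: no string has ≥2 trees
length 3: b b b has 2 parse trees

Two derivations of b b b:
  A0 ⇒ A0 A0 ⇒ A0 A0 A0 ⇒ b A0 A0 ⇒ b b A0 ⇒ b b b
  A0 ⇒ A0 A0 ⇒ b A0 ⇒ b A0 A0 ⇒ b b A0 ⇒ b b b

b b b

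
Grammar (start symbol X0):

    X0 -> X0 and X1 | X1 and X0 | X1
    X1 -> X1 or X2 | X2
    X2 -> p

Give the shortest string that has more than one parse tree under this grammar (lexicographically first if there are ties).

length 1: no string has ≥2 trees
length 3: p and p has 2 parse trees

Two derivations of p and p:
  X0 ⇒ X0 and X1 ⇒ X1 and X1 ⇒ X2 and X1 ⇒ p and X1 ⇒ p and X2 ⇒ p and p
  X0 ⇒ X1 and X0 ⇒ X2 and X0 ⇒ p and X0 ⇒ p and X1 ⇒ p and X2 ⇒ p and p

p and p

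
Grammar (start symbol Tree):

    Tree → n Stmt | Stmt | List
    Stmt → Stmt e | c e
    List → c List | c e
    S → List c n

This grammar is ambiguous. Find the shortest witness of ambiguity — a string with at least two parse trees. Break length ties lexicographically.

length 2: c e has 2 parse trees

Two derivations of c e:
  Tree ⇒ Stmt ⇒ c e
  Tree ⇒ List ⇒ c e

c e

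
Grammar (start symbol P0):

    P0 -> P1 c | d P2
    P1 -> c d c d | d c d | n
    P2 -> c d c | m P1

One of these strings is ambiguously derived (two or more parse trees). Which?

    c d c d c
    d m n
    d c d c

d c d c

c d c d c: 1 tree
d m n: 1 tree
d c d c: 2 trees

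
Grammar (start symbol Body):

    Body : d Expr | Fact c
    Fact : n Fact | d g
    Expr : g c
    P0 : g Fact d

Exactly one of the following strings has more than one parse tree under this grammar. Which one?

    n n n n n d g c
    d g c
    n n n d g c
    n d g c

d g c

n n n n n d g c: 1 tree
d g c: 2 trees
n n n d g c: 1 tree
n d g c: 1 tree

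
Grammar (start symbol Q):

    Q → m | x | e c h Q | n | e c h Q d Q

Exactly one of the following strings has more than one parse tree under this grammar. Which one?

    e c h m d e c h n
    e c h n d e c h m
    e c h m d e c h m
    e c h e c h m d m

e c h m d e c h n: 1 tree
e c h n d e c h m: 1 tree
e c h m d e c h m: 1 tree
e c h e c h m d m: 2 trees

e c h e c h m d m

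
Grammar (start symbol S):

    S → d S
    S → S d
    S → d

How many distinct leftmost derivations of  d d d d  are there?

8

Parse trees for d d d d:
  [S d [S d [S d [S d]]]]
  [S d [S d [S [S d] d]]]
  [S d [S [S d [S d]] d]]
  [S d [S [S [S d] d] d]]
  [S [S d [S d [S d]]] d]
  [S [S d [S [S d] d]] d]
  [S [S [S d [S d]] d] d]
  [S [S [S [S d] d] d] d]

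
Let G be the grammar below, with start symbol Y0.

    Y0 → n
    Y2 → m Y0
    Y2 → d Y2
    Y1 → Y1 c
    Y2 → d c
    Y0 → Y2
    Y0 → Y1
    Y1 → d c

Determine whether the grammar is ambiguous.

Witness: d c

Derivation 1: Y0 ⇒ Y2 ⇒ d c
Derivation 2: Y0 ⇒ Y1 ⇒ d c

Two distinct leftmost derivations for the same string.

Ambiguous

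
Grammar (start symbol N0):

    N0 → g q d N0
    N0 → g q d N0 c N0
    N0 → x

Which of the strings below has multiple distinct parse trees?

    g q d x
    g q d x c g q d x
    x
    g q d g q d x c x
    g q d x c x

g q d x: 1 tree
g q d x c g q d x: 1 tree
x: 1 tree
g q d g q d x c x: 2 trees
g q d x c x: 1 tree

g q d g q d x c x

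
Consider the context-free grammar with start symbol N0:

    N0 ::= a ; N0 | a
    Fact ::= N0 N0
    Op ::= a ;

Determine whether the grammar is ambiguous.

Unambiguous

(Fact, Op are unreachable from N0, so their rules don't affect L(N0).) Right-recursive list with a separator: after each atom, whether the separator follows determines the rule. One parse per string.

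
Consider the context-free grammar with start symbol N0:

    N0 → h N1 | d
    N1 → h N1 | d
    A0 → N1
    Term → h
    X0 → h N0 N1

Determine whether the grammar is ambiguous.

Unambiguous

Only N0, N1 are reachable from N0; ignoring the rest: The reachable rules are right-linear with at most one rule per (nonterminal, next-terminal) pair. Each input token forces the next rule, so parsing is deterministic.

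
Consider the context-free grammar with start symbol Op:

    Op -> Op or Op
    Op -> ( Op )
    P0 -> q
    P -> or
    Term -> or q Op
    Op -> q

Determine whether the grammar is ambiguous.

Witness: q or q or q

Derivation 1: Op ⇒ Op or Op ⇒ Op or Op or Op ⇒ q or Op or Op ⇒ q or q or Op ⇒ q or q or q
Derivation 2: Op ⇒ Op or Op ⇒ q or Op ⇒ q or Op or Op ⇒ q or q or Op ⇒ q or q or q

Two distinct leftmost derivations for the same string.

Ambiguous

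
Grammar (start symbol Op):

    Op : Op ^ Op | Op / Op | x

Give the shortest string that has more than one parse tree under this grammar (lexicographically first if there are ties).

length 1: no string has ≥2 trees
length 3: no string has ≥2 trees
length 5: x / x / x has 2 parse trees

Two derivations of x / x / x:
  Op ⇒ Op / Op ⇒ Op / Op / Op ⇒ x / Op / Op ⇒ x / x / Op ⇒ x / x / x
  Op ⇒ Op / Op ⇒ x / Op ⇒ x / Op / Op ⇒ x / x / Op ⇒ x / x / x

x / x / x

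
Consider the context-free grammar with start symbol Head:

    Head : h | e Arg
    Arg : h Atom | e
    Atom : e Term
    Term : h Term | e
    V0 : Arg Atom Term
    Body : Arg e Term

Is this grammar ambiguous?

Unambiguous

Only Head, Arg, Atom, Term are reachable from Head; ignoring the rest: Each reachable nonterminal has at most one production per leading terminal, and all productions are right-linear; the derivation is determined token-by-token.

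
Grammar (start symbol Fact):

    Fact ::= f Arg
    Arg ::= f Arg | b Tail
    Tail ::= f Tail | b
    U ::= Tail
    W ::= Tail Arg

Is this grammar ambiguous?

(U, W are unreachable from Fact, so their rules don't affect L(Fact).) The reachable rules are right-linear with at most one rule per (nonterminal, next-terminal) pair. Each input token forces the next rule, so parsing is deterministic.

Unambiguous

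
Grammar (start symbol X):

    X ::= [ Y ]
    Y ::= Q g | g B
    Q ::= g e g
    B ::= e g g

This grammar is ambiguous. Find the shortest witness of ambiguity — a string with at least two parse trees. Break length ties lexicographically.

[ g e g g ]

length 6: [ g e g g ] has 2 parse trees

Two derivations of [ g e g g ]:
  X ⇒ [ Y ] ⇒ [ Q g ] ⇒ [ g e g g ]
  X ⇒ [ Y ] ⇒ [ g B ] ⇒ [ g e g g ]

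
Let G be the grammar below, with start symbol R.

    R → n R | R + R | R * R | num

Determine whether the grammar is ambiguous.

Witness: n num * num

Derivation 1: R ⇒ n R ⇒ n R * R ⇒ n num * R ⇒ n num * num
Derivation 2: R ⇒ R * R ⇒ n R * R ⇒ n num * R ⇒ n num * num

Two distinct leftmost derivations for the same string.

Ambiguous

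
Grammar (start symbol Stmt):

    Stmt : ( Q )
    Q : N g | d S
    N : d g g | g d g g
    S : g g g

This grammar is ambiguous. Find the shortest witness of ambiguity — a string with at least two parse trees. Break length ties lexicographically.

length 6: ( d g g g ) has 2 parse trees

Two derivations of ( d g g g ):
  Stmt ⇒ ( Q ) ⇒ ( N g ) ⇒ ( d g g g )
  Stmt ⇒ ( Q ) ⇒ ( d S ) ⇒ ( d g g g )

( d g g g )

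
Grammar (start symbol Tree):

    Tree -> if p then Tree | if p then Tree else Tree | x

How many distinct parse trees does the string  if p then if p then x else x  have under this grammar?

Parse trees for if p then if p then x else x:
  [Tree if p then [Tree if p then [Tree x] else [Tree x]]]
  [Tree if p then [Tree if p then [Tree x]] else [Tree x]]

2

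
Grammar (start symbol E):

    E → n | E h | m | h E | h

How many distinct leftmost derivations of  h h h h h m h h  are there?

21

Parse trees for h h h h h m h h (showing first 6 of 21):
  [E [E [E h [E h [E h [E h [E h [E m]]]]]] h] h]
  [E [E h [E [E h [E h [E h [E h [E m]]]]] h]] h]
  [E [E h [E h [E [E h [E h [E h [E m]]]] h]]] h]
  [E [E h [E h [E h [E [E h [E h [E m]]] h]]]] h]
  [E [E h [E h [E h [E h [E [E h [E m]] h]]]]] h]
  [E [E h [E h [E h [E h [E h [E [E m] h]]]]]] h]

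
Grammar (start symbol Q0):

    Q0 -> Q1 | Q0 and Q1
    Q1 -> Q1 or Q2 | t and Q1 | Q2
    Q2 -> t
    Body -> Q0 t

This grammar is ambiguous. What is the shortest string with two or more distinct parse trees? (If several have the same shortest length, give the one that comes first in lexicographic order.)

t and t

length 1: no string has ≥2 trees
length 3: t and t has 2 parse trees

Two derivations of t and t:
  Q0 ⇒ Q1 ⇒ t and Q1 ⇒ t and Q2 ⇒ t and t
  Q0 ⇒ Q0 and Q1 ⇒ Q1 and Q1 ⇒ Q2 and Q1 ⇒ t and Q1 ⇒ t and Q2 ⇒ t and t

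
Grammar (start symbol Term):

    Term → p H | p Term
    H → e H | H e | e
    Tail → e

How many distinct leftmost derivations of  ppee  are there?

Parse trees for ppee:
  [Term p [Term p [H e [H e]]]]
  [Term p [Term p [H [H e] e]]]

2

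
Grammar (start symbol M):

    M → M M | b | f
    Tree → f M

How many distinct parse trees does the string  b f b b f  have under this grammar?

14

Parse trees for b f b b f (showing first 6 of 14):
  [M [M b] [M [M f] [M [M b] [M [M b] [M f]]]]]
  [M [M b] [M [M f] [M [M [M b] [M b]] [M f]]]]
  [M [M b] [M [M [M f] [M b]] [M [M b] [M f]]]]
  [M [M b] [M [M [M f] [M [M b] [M b]]] [M f]]]
  [M [M b] [M [M [M [M f] [M b]] [M b]] [M f]]]
  [M [M [M b] [M f]] [M [M b] [M [M b] [M f]]]]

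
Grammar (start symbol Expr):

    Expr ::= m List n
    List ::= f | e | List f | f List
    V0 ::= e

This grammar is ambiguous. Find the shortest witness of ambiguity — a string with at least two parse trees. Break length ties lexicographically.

m f f n

length 3: no string has ≥2 trees
length 4: m f f n has 2 parse trees

Two derivations of m f f n:
  Expr ⇒ m List n ⇒ m List f n ⇒ m f f n
  Expr ⇒ m List n ⇒ m f List n ⇒ m f f n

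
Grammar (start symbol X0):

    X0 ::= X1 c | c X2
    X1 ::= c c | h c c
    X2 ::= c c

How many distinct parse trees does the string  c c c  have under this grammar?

2

Parse trees for c c c:
  [X0 [X1 c c] c]
  [X0 c [X2 c c]]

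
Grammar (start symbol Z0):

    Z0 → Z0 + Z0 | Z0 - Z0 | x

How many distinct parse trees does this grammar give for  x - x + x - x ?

Parse trees for x - x + x - x:
  [Z0 [Z0 [Z0 x] - [Z0 x]] + [Z0 [Z0 x] - [Z0 x]]]
  [Z0 [Z0 x] - [Z0 [Z0 x] + [Z0 [Z0 x] - [Z0 x]]]]
  [Z0 [Z0 x] - [Z0 [Z0 [Z0 x] + [Z0 x]] - [Z0 x]]]
  [Z0 [Z0 [Z0 [Z0 x] - [Z0 x]] + [Z0 x]] - [Z0 x]]
  [Z0 [Z0 [Z0 x] - [Z0 [Z0 x] + [Z0 x]]] - [Z0 x]]

5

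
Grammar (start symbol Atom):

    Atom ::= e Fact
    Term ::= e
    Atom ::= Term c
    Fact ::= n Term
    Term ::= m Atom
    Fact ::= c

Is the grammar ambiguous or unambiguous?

Witness: e c

Derivation 1: Atom ⇒ e Fact ⇒ e c
Derivation 2: Atom ⇒ Term c ⇒ e c

Two distinct leftmost derivations for the same string.

Ambiguous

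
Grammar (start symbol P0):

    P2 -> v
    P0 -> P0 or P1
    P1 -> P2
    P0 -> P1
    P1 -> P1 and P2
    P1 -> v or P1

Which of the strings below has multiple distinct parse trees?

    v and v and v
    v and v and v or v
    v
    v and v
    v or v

v and v and v: 1 tree
v and v and v or v: 1 tree
v: 1 tree
v and v: 1 tree
v or v: 2 trees

v or v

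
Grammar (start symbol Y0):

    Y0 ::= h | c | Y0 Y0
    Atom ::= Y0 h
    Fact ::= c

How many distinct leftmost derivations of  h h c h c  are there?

Parse trees for h h c h c (showing first 6 of 14):
  [Y0 [Y0 h] [Y0 [Y0 h] [Y0 [Y0 c] [Y0 [Y0 h] [Y0 c]]]]]
  [Y0 [Y0 h] [Y0 [Y0 h] [Y0 [Y0 [Y0 c] [Y0 h]] [Y0 c]]]]
  [Y0 [Y0 h] [Y0 [Y0 [Y0 h] [Y0 c]] [Y0 [Y0 h] [Y0 c]]]]
  [Y0 [Y0 h] [Y0 [Y0 [Y0 h] [Y0 [Y0 c] [Y0 h]]] [Y0 c]]]
  [Y0 [Y0 h] [Y0 [Y0 [Y0 [Y0 h] [Y0 c]] [Y0 h]] [Y0 c]]]
  [Y0 [Y0 [Y0 h] [Y0 h]] [Y0 [Y0 c] [Y0 [Y0 h] [Y0 c]]]]

14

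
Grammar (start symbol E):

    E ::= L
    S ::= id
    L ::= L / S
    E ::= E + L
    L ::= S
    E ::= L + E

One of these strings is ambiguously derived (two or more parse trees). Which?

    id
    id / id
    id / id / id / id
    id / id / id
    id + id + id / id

id + id + id / id

id: 1 tree
id / id: 1 tree
id / id / id / id: 1 tree
id / id / id: 1 tree
id + id + id / id: 4 trees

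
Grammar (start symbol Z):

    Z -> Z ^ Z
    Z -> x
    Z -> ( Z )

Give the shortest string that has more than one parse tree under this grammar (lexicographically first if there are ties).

length 1: no string has ≥2 trees
length 3: no string has ≥2 trees
length 5: x ^ x ^ x has 2 parse trees

Two derivations of x ^ x ^ x:
  Z ⇒ Z ^ Z ⇒ Z ^ Z ^ Z ⇒ x ^ Z ^ Z ⇒ x ^ x ^ Z ⇒ x ^ x ^ x
  Z ⇒ Z ^ Z ⇒ x ^ Z ⇒ x ^ Z ^ Z ⇒ x ^ x ^ Z ⇒ x ^ x ^ x

x ^ x ^ x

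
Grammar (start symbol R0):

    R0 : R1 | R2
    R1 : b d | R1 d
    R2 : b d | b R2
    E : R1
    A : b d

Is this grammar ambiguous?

Ambiguous

Witness: b d

Derivation 1: R0 ⇒ R1 ⇒ b d
Derivation 2: R0 ⇒ R2 ⇒ b d

Two distinct leftmost derivations for the same string.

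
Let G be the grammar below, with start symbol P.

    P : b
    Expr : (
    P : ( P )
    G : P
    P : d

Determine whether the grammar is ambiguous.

(G, Expr are unreachable from P, so their rules don't affect L(P).) L(P) is { openⁿ atom closeⁿ : n ≥ 0 }. The bracket depth fixes n, and the derivation is forced at every step.

Unambiguous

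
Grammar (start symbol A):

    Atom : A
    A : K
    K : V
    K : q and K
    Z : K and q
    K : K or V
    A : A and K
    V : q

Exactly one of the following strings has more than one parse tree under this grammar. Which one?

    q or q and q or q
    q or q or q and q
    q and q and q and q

q and q and q and q

q or q and q or q: 1 tree
q or q or q and q: 1 tree
q and q and q and q: 8 trees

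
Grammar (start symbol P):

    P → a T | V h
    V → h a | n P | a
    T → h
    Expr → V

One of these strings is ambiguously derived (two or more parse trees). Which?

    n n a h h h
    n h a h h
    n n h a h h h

n n a h h h: 2 trees
n h a h h: 1 tree
n n h a h h h: 1 tree

n n a h h h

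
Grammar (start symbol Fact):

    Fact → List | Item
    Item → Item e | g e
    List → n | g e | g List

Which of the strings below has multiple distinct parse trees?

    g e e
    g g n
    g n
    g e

g e

g e e: 1 tree
g g n: 1 tree
g n: 1 tree
g e: 2 trees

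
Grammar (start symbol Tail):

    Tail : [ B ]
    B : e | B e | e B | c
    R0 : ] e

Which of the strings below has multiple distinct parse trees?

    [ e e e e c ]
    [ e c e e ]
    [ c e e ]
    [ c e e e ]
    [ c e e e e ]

[ e e e e c ]: 1 tree
[ e c e e ]: 3 trees
[ c e e ]: 1 tree
[ c e e e ]: 1 tree
[ c e e e e ]: 1 tree

[ e c e e ]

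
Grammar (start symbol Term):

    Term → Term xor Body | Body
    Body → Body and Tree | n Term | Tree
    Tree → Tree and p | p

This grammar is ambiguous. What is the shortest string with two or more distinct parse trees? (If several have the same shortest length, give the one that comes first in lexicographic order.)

p and p

length 1: no string has ≥2 trees
length 2: no string has ≥2 trees
length 3: p and p has 2 parse trees

Two derivations of p and p:
  Term ⇒ Body ⇒ Body and Tree ⇒ Tree and Tree ⇒ p and Tree ⇒ p and p
  Term ⇒ Body ⇒ Tree ⇒ Tree and p ⇒ p and p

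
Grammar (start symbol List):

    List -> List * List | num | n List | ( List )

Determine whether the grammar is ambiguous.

Witness: n num * num

Derivation 1: List ⇒ List * List ⇒ n List * List ⇒ n num * List ⇒ n num * num
Derivation 2: List ⇒ n List ⇒ n List * List ⇒ n num * List ⇒ n num * num

Two distinct leftmost derivations for the same string.

Ambiguous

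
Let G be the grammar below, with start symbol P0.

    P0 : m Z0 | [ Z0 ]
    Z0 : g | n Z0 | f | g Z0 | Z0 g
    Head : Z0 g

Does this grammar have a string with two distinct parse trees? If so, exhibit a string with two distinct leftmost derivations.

Witness: m g g

Derivation 1: P0 ⇒ m Z0 ⇒ m g Z0 ⇒ m g g
Derivation 2: P0 ⇒ m Z0 ⇒ m Z0 g ⇒ m g g

Two distinct leftmost derivations for the same string.

Ambiguous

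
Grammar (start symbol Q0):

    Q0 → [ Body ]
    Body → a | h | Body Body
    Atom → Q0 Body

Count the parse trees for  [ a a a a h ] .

14

Parse trees for [ a a a a h ] (showing first 6 of 14):
  [Q0 [ [Body [Body a] [Body [Body a] [Body [Body a] [Body [Body a] [Body h]]]]] ]]
  [Q0 [ [Body [Body a] [Body [Body a] [Body [Body [Body a] [Body a]] [Body h]]]] ]]
  [Q0 [ [Body [Body a] [Body [Body [Body a] [Body a]] [Body [Body a] [Body h]]]] ]]
  [Q0 [ [Body [Body a] [Body [Body [Body a] [Body [Body a] [Body a]]] [Body h]]] ]]
  [Q0 [ [Body [Body a] [Body [Body [Body [Body a] [Body a]] [Body a]] [Body h]]] ]]
  [Q0 [ [Body [Body [Body a] [Body a]] [Body [Body a] [Body [Body a] [Body h]]]] ]]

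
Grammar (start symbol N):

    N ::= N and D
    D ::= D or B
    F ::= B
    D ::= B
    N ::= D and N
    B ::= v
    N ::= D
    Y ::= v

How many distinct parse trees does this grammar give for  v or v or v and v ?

2

Parse trees for v or v or v and v:
  [N [N [D [D [D [B v]] or [B v]] or [B v]]] and [D [B v]]]
  [N [D [D [D [B v]] or [B v]] or [B v]] and [N [D [B v]]]]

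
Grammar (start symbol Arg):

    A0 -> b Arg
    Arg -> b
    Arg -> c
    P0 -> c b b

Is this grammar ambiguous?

Only Arg is reachable from Arg; ignoring the rest: The reachable rules are right-linear with at most one rule per (nonterminal, next-terminal) pair. Each input token forces the next rule, so parsing is deterministic.

Unambiguous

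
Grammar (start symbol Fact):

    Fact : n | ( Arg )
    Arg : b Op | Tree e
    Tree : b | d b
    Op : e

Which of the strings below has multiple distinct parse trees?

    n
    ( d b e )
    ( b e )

n: 1 tree
( d b e ): 1 tree
( b e ): 2 trees

( b e )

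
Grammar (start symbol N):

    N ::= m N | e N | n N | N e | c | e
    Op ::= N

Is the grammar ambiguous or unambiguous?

Witness: e e

Derivation 1: N ⇒ e N ⇒ e e
Derivation 2: N ⇒ N e ⇒ e e

Two distinct leftmost derivations for the same string.

Ambiguous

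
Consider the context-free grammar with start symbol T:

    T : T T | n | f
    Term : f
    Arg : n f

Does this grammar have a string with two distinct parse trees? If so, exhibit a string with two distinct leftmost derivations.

Ambiguous

Witness: f f f

Derivation 1: T ⇒ T T ⇒ T T T ⇒ f T T ⇒ f f T ⇒ f f f
Derivation 2: T ⇒ T T ⇒ f T ⇒ f T T ⇒ f f T ⇒ f f f

Two distinct leftmost derivations for the same string.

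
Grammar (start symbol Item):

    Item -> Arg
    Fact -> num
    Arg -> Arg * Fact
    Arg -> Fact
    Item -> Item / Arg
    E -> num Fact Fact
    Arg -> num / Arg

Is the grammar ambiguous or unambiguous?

Witness: num / num

Derivation 1: Item ⇒ Arg ⇒ num / Arg ⇒ num / Fact ⇒ num / num
Derivation 2: Item ⇒ Item / Arg ⇒ Arg / Arg ⇒ Fact / Arg ⇒ num / Arg ⇒ num / Fact ⇒ num / num

Two distinct leftmost derivations for the same string.

Ambiguous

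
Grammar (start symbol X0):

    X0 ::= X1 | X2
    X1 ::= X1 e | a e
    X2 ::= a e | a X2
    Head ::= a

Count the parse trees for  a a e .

Parse trees for a a e:
  [X0 [X2 a [X2 a e]]]

1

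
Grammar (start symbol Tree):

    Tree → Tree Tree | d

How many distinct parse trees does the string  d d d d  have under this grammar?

5

Parse trees for d d d d:
  [Tree [Tree d] [Tree [Tree d] [Tree [Tree d] [Tree d]]]]
  [Tree [Tree d] [Tree [Tree [Tree d] [Tree d]] [Tree d]]]
  [Tree [Tree [Tree d] [Tree d]] [Tree [Tree d] [Tree d]]]
  [Tree [Tree [Tree d] [Tree [Tree d] [Tree d]]] [Tree d]]
  [Tree [Tree [Tree [Tree d] [Tree d]] [Tree d]] [Tree d]]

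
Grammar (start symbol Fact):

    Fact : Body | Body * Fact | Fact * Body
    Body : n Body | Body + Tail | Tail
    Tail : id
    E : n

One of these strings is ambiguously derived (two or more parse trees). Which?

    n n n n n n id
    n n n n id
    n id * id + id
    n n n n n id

n n n n n n id: 1 tree
n n n n id: 1 tree
n id * id + id: 2 trees
n n n n n id: 1 tree

n id * id + id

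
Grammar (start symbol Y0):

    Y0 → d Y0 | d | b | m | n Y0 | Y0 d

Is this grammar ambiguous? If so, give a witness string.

Witness: d d

Derivation 1: Y0 ⇒ d Y0 ⇒ d d
Derivation 2: Y0 ⇒ Y0 d ⇒ d d

Two distinct leftmost derivations for the same string.

Ambiguous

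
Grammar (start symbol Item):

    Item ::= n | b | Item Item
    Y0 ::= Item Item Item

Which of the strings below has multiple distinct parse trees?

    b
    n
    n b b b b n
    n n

n b b b b n

b: 1 tree
n: 1 tree
n b b b b n: 42 trees
n n: 1 tree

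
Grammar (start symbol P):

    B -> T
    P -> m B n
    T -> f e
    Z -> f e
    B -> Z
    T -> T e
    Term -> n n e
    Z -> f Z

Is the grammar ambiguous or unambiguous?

Witness: m f e n

Derivation 1: P ⇒ m B n ⇒ m T n ⇒ m f e n
Derivation 2: P ⇒ m B n ⇒ m Z n ⇒ m f e n

Two distinct leftmost derivations for the same string.

Ambiguous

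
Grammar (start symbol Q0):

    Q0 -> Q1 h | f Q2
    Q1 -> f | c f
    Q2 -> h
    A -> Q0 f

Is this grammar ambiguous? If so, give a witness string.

Witness: f h

Derivation 1: Q0 ⇒ Q1 h ⇒ f h
Derivation 2: Q0 ⇒ f Q2 ⇒ f h

Two distinct leftmost derivations for the same string.

Ambiguous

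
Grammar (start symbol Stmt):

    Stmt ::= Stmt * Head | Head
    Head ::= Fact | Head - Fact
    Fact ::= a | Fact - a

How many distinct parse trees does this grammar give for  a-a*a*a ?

2

Parse trees for a-a*a*a:
  [Stmt [Stmt [Stmt [Head [Fact [Fact a] - a]]] * [Head [Fact a]]] * [Head [Fact a]]]
  [Stmt [Stmt [Stmt [Head [Head [Fact a]] - [Fact a]]] * [Head [Fact a]]] * [Head [Fact a]]]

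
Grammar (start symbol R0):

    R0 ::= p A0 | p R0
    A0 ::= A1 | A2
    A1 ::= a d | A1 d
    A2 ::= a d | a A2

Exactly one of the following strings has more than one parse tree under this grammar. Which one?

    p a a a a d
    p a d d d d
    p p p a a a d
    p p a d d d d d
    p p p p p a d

p p p p p a d

p a a a a d: 1 tree
p a d d d d: 1 tree
p p p a a a d: 1 tree
p p a d d d d d: 1 tree
p p p p p a d: 2 trees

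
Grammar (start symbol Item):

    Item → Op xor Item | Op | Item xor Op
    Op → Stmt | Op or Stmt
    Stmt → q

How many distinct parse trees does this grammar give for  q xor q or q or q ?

Parse trees for q xor q or q or q:
  [Item [Op [Stmt q]] xor [Item [Op [Op [Op [Stmt q]] or [Stmt q]] or [Stmt q]]]]
  [Item [Item [Op [Stmt q]]] xor [Op [Op [Op [Stmt q]] or [Stmt q]] or [Stmt q]]]

2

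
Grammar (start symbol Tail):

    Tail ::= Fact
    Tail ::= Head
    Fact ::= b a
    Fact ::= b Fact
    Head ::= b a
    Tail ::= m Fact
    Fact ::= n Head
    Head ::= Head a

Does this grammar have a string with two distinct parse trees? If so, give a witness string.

Witness: b a

Derivation 1: Tail ⇒ Fact ⇒ b a
Derivation 2: Tail ⇒ Head ⇒ b a

Two distinct leftmost derivations for the same string.

Ambiguous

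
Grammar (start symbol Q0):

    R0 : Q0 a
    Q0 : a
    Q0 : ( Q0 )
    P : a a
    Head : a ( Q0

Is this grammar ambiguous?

Only Q0 is reachable from Q0; ignoring the rest: L(Q0) is { openⁿ atom closeⁿ : n ≥ 0 }. The bracket depth fixes n, and the derivation is forced at every step.

Unambiguous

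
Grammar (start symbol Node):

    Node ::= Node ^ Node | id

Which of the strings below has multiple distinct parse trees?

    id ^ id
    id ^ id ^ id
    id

id ^ id ^ id

id ^ id: 1 tree
id ^ id ^ id: 2 trees
id: 1 tree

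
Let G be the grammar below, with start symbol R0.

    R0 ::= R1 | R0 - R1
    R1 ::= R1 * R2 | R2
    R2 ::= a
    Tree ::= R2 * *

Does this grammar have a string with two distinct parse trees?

Unambiguous

(Tree is unreachable from R0, so its rules don't affect L(R0).) This is a standard precedence ladder (R0 over R1 over R2), with each level left-recursive on its own operator ('-' at R0, '*' at R1). That structure is LR(1), hence unambiguous.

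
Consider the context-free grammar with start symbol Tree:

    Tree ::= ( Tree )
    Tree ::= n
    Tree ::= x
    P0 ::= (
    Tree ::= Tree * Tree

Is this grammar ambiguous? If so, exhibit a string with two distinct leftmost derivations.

Ambiguous

Witness: n * n * n

Derivation 1: Tree ⇒ Tree * Tree ⇒ n * Tree ⇒ n * Tree * Tree ⇒ n * n * Tree ⇒ n * n * n
Derivation 2: Tree ⇒ Tree * Tree ⇒ Tree * Tree * Tree ⇒ n * Tree * Tree ⇒ n * n * Tree ⇒ n * n * n

Two distinct leftmost derivations for the same string.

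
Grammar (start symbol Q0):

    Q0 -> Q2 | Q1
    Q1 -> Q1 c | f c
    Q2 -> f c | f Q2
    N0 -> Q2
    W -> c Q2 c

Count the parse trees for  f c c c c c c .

Parse trees for f c c c c c c:
  [Q0 [Q1 [Q1 [Q1 [Q1 [Q1 [Q1 f c] c] c] c] c] c]]

1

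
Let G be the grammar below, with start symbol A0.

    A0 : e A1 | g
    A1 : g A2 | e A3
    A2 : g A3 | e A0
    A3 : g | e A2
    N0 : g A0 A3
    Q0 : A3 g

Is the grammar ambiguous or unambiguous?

Unambiguous

Only A0, A1, A2, A3 are reachable from A0; ignoring the rest: The reachable rules are right-linear with at most one rule per (nonterminal, next-terminal) pair. Each input token forces the next rule, so parsing is deterministic.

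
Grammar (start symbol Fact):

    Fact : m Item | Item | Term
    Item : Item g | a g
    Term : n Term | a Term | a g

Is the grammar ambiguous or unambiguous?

Ambiguous

Witness: a g

Derivation 1: Fact ⇒ Item ⇒ a g
Derivation 2: Fact ⇒ Term ⇒ a g

Two distinct leftmost derivations for the same string.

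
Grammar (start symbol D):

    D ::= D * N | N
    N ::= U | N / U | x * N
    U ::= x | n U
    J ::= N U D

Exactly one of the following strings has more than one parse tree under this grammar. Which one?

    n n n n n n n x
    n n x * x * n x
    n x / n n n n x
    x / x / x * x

n n n n n n n x: 1 tree
n n x * x * n x: 2 trees
n x / n n n n x: 1 tree
x / x / x * x: 1 tree

n n x * x * n x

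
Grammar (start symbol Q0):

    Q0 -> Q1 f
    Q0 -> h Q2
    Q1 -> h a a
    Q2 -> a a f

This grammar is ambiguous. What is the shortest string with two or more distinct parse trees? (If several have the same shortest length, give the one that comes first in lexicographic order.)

h a a f

length 4: h a a f has 2 parse trees

Two derivations of h a a f:
  Q0 ⇒ Q1 f ⇒ h a a f
  Q0 ⇒ h Q2 ⇒ h a a f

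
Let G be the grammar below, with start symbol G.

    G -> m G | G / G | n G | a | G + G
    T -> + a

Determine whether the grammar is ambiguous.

Ambiguous

Witness: m a + a

Derivation 1: G ⇒ m G ⇒ m G + G ⇒ m a + G ⇒ m a + a
Derivation 2: G ⇒ G + G ⇒ m G + G ⇒ m a + G ⇒ m a + a

Two distinct leftmost derivations for the same string.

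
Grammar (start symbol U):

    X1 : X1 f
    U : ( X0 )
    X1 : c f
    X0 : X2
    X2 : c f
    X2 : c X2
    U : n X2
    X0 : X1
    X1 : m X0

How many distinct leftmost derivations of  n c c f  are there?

Parse trees for n c c f:
  [U n [X2 c [X2 c f]]]

1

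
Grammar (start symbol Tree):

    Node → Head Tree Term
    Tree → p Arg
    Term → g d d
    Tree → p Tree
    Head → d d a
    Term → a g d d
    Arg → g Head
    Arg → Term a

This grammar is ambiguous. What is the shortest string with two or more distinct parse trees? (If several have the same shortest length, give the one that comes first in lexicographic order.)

length 5: p g d d a has 2 parse trees

Two derivations of p g d d a:
  Tree ⇒ p Arg ⇒ p g Head ⇒ p g d d a
  Tree ⇒ p Arg ⇒ p Term a ⇒ p g d d a

p g d d a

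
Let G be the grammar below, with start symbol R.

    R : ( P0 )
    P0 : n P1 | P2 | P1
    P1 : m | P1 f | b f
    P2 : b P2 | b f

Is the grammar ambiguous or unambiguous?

Ambiguous

Witness: ( b f )

Derivation 1: R ⇒ ( P0 ) ⇒ ( P2 ) ⇒ ( b f )
Derivation 2: R ⇒ ( P0 ) ⇒ ( P1 ) ⇒ ( b f )

Two distinct leftmost derivations for the same string.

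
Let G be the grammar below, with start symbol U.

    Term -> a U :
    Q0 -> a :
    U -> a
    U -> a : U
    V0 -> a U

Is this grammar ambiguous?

Unambiguous

(Q0, Term, V0 are unreachable from U, so their rules don't affect L(U).) The reachable grammar is A → atom sep A | atom. Each atom is followed by either the separator (recurse) or end-of-string (stop) — no choice point.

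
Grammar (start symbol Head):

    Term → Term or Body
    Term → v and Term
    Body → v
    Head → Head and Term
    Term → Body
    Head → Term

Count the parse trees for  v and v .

Parse trees for v and v:
  [Head [Head [Term [Body v]]] and [Term [Body v]]]
  [Head [Term v and [Term [Body v]]]]

2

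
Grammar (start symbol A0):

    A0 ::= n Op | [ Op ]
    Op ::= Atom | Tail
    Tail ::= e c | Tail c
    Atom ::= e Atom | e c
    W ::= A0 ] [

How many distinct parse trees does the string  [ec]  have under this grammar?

2

Parse trees for [ec]:
  [A0 [ [Op [Atom e c]] ]]
  [A0 [ [Op [Tail e c]] ]]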